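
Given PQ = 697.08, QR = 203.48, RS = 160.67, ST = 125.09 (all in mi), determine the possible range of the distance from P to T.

The maximum is all hops collinear in one direction: 697.08 + 203.48 + 160.67 + 125.09 = 1186.32.
The longest hop is 697.08; the others sum to 489.24. Folding the others back against it leaves at least 697.08 − 489.24 = 207.84.

207.84 ≤ PT ≤ 1186.32 mi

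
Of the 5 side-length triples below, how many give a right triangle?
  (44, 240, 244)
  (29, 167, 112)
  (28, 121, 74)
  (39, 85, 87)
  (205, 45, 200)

(44,240,244): 44²+240² = 59536 = 244² → right
(29,167,112): 29+112 ≤ 167, not a triangle
(28,121,74): 28+74 ≤ 121, not a triangle
(39,85,87): 39²+85² = 8746 > 7569 = 87² → acute
(205,45,200): 45²+200² = 42025 = 205² → right
2 of the 5 are right.

2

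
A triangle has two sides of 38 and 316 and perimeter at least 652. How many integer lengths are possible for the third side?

56

Triangle inequality: 278 < x < 354. Perimeter ≥ 652 gives x ≥ 652 − 38 − 316 = 298.
So 298 ≤ x < 354; integers 298 through 353: 56 values.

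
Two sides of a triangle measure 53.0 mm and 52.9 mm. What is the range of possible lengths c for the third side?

By the triangle inequality, c must be less than 53.0 + 52.9 = 105.9 and greater than |53.0 − 52.9| = 0.1.

0.1 < c < 105.9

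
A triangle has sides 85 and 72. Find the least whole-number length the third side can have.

14

The third side must be strictly greater than |85 − 72| = 13.
The smallest integer above 13 is 14.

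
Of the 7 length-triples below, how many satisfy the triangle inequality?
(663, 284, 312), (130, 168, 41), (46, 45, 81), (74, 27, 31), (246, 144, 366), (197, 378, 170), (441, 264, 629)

4

(284,312,663): 284+312 ≤ 663 → not valid
(41,130,168): 41+130 > 168 → valid
(45,46,81): 45+46 > 81 → valid
(27,31,74): 27+31 ≤ 74 → not valid
(144,246,366): 144+246 > 366 → valid
(170,197,378): 170+197 ≤ 378 → not valid
(264,441,629): 264+441 > 629 → valid
4 of the 7 triples form a triangle.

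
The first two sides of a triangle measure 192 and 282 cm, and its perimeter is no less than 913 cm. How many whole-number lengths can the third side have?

Triangle inequality: 90 < x < 474. Perimeter ≥ 913 gives x ≥ 913 − 192 − 282 = 439.
So 439 ≤ x < 474; integers 439 through 473: 35 values.

35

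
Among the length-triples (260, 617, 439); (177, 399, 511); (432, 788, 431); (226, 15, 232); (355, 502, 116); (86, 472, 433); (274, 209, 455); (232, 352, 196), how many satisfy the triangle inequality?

7

(260,439,617): 260+439 > 617 → valid
(177,399,511): 177+399 > 511 → valid
(431,432,788): 431+432 > 788 → valid
(15,226,232): 15+226 > 232 → valid
(116,355,502): 116+355 ≤ 502 → not valid
(86,433,472): 86+433 > 472 → valid
(209,274,455): 209+274 > 455 → valid
(196,232,352): 196+232 > 352 → valid
7 of the 8 triples form a triangle.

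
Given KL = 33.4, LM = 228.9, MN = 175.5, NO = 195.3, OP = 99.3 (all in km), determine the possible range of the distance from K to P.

The maximum is all hops collinear in one direction: 33.4 + 228.9 + 175.5 + 195.3 + 99.3 = 732.4.
The longest hop is 228.9; the others sum to 503.5. Since 228.9 ≤ 503.5, the path can fold back on itself completely, so the minimum distance is 0.

0 ≤ KP ≤ 732.4 km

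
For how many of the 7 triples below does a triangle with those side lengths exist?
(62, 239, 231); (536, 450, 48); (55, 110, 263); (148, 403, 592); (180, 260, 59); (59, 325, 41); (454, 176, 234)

1

(62,231,239): 62+231 > 239 → valid
(48,450,536): 48+450 ≤ 536 → not valid
(55,110,263): 55+110 ≤ 263 → not valid
(148,403,592): 148+403 ≤ 592 → not valid
(59,180,260): 59+180 ≤ 260 → not valid
(41,59,325): 41+59 ≤ 325 → not valid
(176,234,454): 176+234 ≤ 454 → not valid
1 of the 7 triples forms a triangle.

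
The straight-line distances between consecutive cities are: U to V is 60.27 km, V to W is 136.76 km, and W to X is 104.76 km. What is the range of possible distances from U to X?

0 ≤ UX ≤ 301.79 km

The maximum is all hops collinear in one direction: 60.27 + 136.76 + 104.76 = 301.79.
The longest hop is 136.76; the others sum to 165.03. Since 136.76 ≤ 165.03, the path can fold back on itself completely, so the minimum distance is 0.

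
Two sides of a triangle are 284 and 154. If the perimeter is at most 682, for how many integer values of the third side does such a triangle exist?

Triangle inequality: 130 < x < 438. Perimeter ≤ 682 gives x ≤ 682 − 284 − 154 = 244.
So 130 < x ≤ 244; integers 131 through 244: 114 values.

114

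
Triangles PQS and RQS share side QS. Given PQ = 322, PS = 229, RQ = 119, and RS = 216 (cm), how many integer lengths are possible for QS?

237

From triangle PQS: 93 < QS < 551.
From triangle RQS: 97 < QS < 335.
Intersection: 97 < QS < 335, so integers 98 through 334: 237 values.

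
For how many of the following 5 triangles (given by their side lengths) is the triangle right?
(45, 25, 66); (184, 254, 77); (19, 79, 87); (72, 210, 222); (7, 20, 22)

(45,25,66): 25²+45² = 2650 < 4356 = 66² → obtuse
(184,254,77): 77²+184² = 39785 < 64516 = 254² → obtuse
(19,79,87): 19²+79² = 6602 < 7569 = 87² → obtuse
(72,210,222): 72²+210² = 49284 = 222² → right
(7,20,22): 7²+20² = 449 < 484 = 22² → obtuse
1 of the 5 is right.

1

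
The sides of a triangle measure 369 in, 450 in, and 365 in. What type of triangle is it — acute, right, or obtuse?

acute

Compare the square of the longest side to the sum of squares of the other two: 365² + 369² = 269386 > 202500 = 450².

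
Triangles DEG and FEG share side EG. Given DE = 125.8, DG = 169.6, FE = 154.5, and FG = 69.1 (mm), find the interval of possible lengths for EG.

85.4 < EG < 223.6

From triangle DEG: |125.8 − 169.6| < EG < 125.8 + 169.6, i.e. 43.8 < EG < 295.4.
From triangle FEG: 85.4 < EG < 223.6.
Both must hold, so EG lies in the intersection.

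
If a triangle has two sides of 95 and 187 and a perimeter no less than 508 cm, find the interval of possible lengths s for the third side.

Triangle inequality alone gives 92 < s < 282.
The perimeter condition gives s ≥ 508 − 95 − 187 = 226.
Intersecting the two: 226 ≤ s < 282.

226 ≤ s < 282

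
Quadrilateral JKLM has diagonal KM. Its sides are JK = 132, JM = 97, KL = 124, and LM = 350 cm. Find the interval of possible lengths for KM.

226 < KM < 229

From triangle JKM: |132 − 97| < KM < 132 + 97, i.e. 35 < KM < 229.
From triangle LKM: 226 < KM < 474.
Both must hold, so KM lies in the intersection.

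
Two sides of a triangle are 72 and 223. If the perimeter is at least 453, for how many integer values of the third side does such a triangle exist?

Triangle inequality: 151 < x < 295. Perimeter ≥ 453 gives x ≥ 453 − 72 − 223 = 158.
So 158 ≤ x < 295; integers 158 through 294: 137 values.

137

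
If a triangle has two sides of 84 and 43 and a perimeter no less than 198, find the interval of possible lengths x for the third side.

Triangle inequality alone gives 41 < x < 127.
The perimeter condition gives x ≥ 198 − 84 − 43 = 71.
Intersecting the two: 71 ≤ x < 127.

71 ≤ x < 127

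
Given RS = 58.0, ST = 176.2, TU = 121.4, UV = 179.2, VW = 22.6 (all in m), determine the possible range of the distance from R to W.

0 ≤ RW ≤ 557.4 m

The maximum is all hops collinear in one direction: 58.0 + 176.2 + 121.4 + 179.2 + 22.6 = 557.4.
The longest hop is 179.2; the others sum to 378.2. Since 179.2 ≤ 378.2, the path can fold back on itself completely, so the minimum distance is 0.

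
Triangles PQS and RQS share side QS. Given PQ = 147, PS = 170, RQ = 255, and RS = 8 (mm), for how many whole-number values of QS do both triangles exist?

15

From triangle PQS: 23 < QS < 317.
From triangle RQS: 247 < QS < 263.
Intersection: 247 < QS < 263, so integers 248 through 262: 15 values.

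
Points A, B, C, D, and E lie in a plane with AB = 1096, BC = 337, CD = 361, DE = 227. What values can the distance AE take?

171 ≤ AE ≤ 2021

The maximum is all hops collinear in one direction: 1096 + 337 + 361 + 227 = 2021.
The longest hop is 1096; the others sum to 925. Folding the others back against it leaves at least 1096 − 925 = 171.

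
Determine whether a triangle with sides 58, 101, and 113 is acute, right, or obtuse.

acute

Compare the square of the longest side to the sum of squares of the other two: 58² + 101² = 13565 > 12769 = 113².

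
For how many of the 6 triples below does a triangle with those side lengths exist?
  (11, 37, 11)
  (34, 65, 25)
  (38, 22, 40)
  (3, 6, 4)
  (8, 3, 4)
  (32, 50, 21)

3

(11,11,37): 11+11 ≤ 37 → not valid
(25,34,65): 25+34 ≤ 65 → not valid
(22,38,40): 22+38 > 40 → valid
(3,4,6): 3+4 > 6 → valid
(3,4,8): 3+4 ≤ 8 → not valid
(21,32,50): 21+32 > 50 → valid
3 of the 6 triples form a triangle.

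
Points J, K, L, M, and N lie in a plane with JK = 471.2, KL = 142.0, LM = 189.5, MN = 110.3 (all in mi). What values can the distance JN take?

The maximum is all hops collinear in one direction: 471.2 + 142.0 + 189.5 + 110.3 = 913.0.
The longest hop is 471.2; the others sum to 441.8. Folding the others back against it leaves at least 471.2 − 441.8 = 29.4.

29.4 ≤ JN ≤ 913.0 mi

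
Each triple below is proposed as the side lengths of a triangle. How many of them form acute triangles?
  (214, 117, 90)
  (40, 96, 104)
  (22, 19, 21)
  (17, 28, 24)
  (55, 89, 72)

3

(214,117,90): 90+117 ≤ 214, not a triangle
(40,96,104): 40²+96² = 10816 = 104² → right
(22,19,21): 19²+21² = 802 > 484 = 22² → acute
(17,28,24): 17²+24² = 865 > 784 = 28² → acute
(55,89,72): 55²+72² = 8209 > 7921 = 89² → acute
3 of the 5 are acute.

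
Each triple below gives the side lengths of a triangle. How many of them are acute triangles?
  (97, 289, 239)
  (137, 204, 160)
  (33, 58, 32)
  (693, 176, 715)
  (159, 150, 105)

2

(97,289,239): 97²+239² = 66530 < 83521 = 289² → obtuse
(137,204,160): 137²+160² = 44369 > 41616 = 204² → acute
(33,58,32): 32²+33² = 2113 < 3364 = 58² → obtuse
(693,176,715): 176²+693² = 511225 = 715² → right
(159,150,105): 105²+150² = 33525 > 25281 = 159² → acute
2 of the 5 are acute.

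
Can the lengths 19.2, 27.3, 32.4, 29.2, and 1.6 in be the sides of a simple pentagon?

Yes

A pentagon exists iff every side is shorter than the sum of the others — equivalently, the longest side is less than the sum of the rest.
Longest side 32.4 < 77.3 (sum of the remaining 4), so yes.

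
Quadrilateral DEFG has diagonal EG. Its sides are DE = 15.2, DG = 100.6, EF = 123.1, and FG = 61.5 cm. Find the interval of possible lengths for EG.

From triangle DEG: |15.2 − 100.6| < EG < 15.2 + 100.6, i.e. 85.4 < EG < 115.8.
From triangle FEG: 61.6 < EG < 184.6.
Both must hold, so EG lies in the intersection.

85.4 < EG < 115.8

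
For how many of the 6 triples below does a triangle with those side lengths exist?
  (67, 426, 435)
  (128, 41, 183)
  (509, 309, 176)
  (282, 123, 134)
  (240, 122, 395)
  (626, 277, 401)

2

(67,426,435): 67+426 > 435 → valid
(41,128,183): 41+128 ≤ 183 → not valid
(176,309,509): 176+309 ≤ 509 → not valid
(123,134,282): 123+134 ≤ 282 → not valid
(122,240,395): 122+240 ≤ 395 → not valid
(277,401,626): 277+401 > 626 → valid
2 of the 6 triples form a triangle.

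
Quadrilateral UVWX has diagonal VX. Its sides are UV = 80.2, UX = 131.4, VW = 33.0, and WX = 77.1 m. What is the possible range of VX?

From triangle UVX: |80.2 − 131.4| < VX < 80.2 + 131.4, i.e. 51.2 < VX < 211.6.
From triangle WVX: 44.1 < VX < 110.1.
Both must hold, so VX lies in the intersection.

51.2 < VX < 110.1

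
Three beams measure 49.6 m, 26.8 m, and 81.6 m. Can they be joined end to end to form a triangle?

The longest side is 81.6, but the other two sum to only 76.4.
76.4 < 81.6, so the triangle inequality fails.

No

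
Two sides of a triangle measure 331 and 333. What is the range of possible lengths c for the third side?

2 < c < 664

By the triangle inequality, c must be less than 331 + 333 = 664 and greater than |331 − 333| = 2.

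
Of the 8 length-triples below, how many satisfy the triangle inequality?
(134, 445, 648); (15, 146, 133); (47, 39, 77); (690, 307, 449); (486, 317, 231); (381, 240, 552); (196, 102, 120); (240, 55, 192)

7

(134,445,648): 134+445 ≤ 648 → not valid
(15,133,146): 15+133 > 146 → valid
(39,47,77): 39+47 > 77 → valid
(307,449,690): 307+449 > 690 → valid
(231,317,486): 231+317 > 486 → valid
(240,381,552): 240+381 > 552 → valid
(102,120,196): 102+120 > 196 → valid
(55,192,240): 55+192 > 240 → valid
7 of the 8 triples form a triangle.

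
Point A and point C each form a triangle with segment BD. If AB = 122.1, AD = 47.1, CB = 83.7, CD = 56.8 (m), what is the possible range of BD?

75.0 < BD < 140.5

From triangle ABD: |122.1 − 47.1| < BD < 122.1 + 47.1, i.e. 75.0 < BD < 169.2.
From triangle CBD: 26.9 < BD < 140.5.
Both must hold, so BD lies in the intersection.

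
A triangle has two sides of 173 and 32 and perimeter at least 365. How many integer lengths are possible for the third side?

Triangle inequality: 141 < x < 205. Perimeter ≥ 365 gives x ≥ 365 − 173 − 32 = 160.
So 160 ≤ x < 205; integers 160 through 204: 45 values.

45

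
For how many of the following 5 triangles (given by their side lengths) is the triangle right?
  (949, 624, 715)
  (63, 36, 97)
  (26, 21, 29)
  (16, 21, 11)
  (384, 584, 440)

(949,624,715): 624²+715² = 900601 = 949² → right
(63,36,97): 36²+63² = 5265 < 9409 = 97² → obtuse
(26,21,29): 21²+26² = 1117 > 841 = 29² → acute
(16,21,11): 11²+16² = 377 < 441 = 21² → obtuse
(384,584,440): 384²+440² = 341056 = 584² → right
2 of the 5 are right.

2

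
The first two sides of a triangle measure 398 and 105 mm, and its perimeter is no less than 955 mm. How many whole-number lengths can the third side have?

Triangle inequality: 293 < x < 503. Perimeter ≥ 955 gives x ≥ 955 − 398 − 105 = 452.
So 452 ≤ x < 503; integers 452 through 502: 51 values.

51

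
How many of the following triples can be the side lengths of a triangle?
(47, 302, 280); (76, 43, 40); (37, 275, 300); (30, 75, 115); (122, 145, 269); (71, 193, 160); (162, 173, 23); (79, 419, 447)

6

(47,280,302): 47+280 > 302 → valid
(40,43,76): 40+43 > 76 → valid
(37,275,300): 37+275 > 300 → valid
(30,75,115): 30+75 ≤ 115 → not valid
(122,145,269): 122+145 ≤ 269 → not valid
(71,160,193): 71+160 > 193 → valid
(23,162,173): 23+162 > 173 → valid
(79,419,447): 79+419 > 447 → valid
6 of the 8 triples form a triangle.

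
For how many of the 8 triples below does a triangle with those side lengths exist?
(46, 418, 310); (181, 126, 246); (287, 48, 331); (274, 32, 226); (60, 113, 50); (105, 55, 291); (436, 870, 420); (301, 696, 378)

(46,310,418): 46+310 ≤ 418 → not valid
(126,181,246): 126+181 > 246 → valid
(48,287,331): 48+287 > 331 → valid
(32,226,274): 32+226 ≤ 274 → not valid
(50,60,113): 50+60 ≤ 113 → not valid
(55,105,291): 55+105 ≤ 291 → not valid
(420,436,870): 420+436 ≤ 870 → not valid
(301,378,696): 301+378 ≤ 696 → not valid
2 of the 8 triples form a triangle.

2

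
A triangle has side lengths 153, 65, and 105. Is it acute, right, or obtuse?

obtuse

Compare the square of the longest side to the sum of squares of the other two: 65² + 105² = 15250 < 23409 = 153².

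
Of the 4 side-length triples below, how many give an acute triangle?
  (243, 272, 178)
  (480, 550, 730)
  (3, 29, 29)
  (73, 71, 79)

(243,272,178): 178²+243² = 90733 > 73984 = 272² → acute
(480,550,730): 480²+550² = 532900 = 730² → right
(3,29,29): 3²+29² = 850 > 841 = 29² → acute
(73,71,79): 71²+73² = 10370 > 6241 = 79² → acute
3 of the 4 are acute.

3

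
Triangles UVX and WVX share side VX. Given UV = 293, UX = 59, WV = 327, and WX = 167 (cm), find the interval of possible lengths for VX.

234 < VX < 352

From triangle UVX: |293 − 59| < VX < 293 + 59, i.e. 234 < VX < 352.
From triangle WVX: 160 < VX < 494.
Both must hold, so VX lies in the intersection.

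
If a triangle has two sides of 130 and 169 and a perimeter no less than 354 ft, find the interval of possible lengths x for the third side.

55 ≤ x < 299

Triangle inequality alone gives 39 < x < 299.
The perimeter condition gives x ≥ 354 − 130 − 169 = 55.
Intersecting the two: 55 ≤ x < 299.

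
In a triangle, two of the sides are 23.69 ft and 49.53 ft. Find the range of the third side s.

25.84 < s < 73.22 (ft)

By the triangle inequality, s must be less than 23.69 + 49.53 = 73.22 and greater than |23.69 − 49.53| = 25.84.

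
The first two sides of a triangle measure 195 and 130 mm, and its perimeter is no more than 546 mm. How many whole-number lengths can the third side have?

156

Triangle inequality: 65 < x < 325. Perimeter ≤ 546 gives x ≤ 546 − 195 − 130 = 221.
So 65 < x ≤ 221; integers 66 through 221: 156 values.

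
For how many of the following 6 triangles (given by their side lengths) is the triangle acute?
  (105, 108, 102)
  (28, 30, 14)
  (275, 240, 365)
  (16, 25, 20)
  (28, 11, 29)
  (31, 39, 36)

(105,108,102): 102²+105² = 21429 > 11664 = 108² → acute
(28,30,14): 14²+28² = 980 > 900 = 30² → acute
(275,240,365): 240²+275² = 133225 = 365² → right
(16,25,20): 16²+20² = 656 > 625 = 25² → acute
(28,11,29): 11²+28² = 905 > 841 = 29² → acute
(31,39,36): 31²+36² = 2257 > 1521 = 39² → acute
5 of the 6 are acute.

5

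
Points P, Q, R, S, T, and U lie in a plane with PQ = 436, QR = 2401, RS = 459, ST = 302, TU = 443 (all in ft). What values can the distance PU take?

The maximum is all hops collinear in one direction: 436 + 2401 + 459 + 302 + 443 = 4041.
The longest hop is 2401; the others sum to 1640. Folding the others back against it leaves at least 2401 − 1640 = 761.

761 ≤ PU ≤ 4041 ft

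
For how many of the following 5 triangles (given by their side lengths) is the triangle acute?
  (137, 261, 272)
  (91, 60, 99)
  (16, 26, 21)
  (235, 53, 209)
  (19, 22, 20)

(137,261,272): 137²+261² = 86890 > 73984 = 272² → acute
(91,60,99): 60²+91² = 11881 > 9801 = 99² → acute
(16,26,21): 16²+21² = 697 > 676 = 26² → acute
(235,53,209): 53²+209² = 46490 < 55225 = 235² → obtuse
(19,22,20): 19²+20² = 761 > 484 = 22² → acute
4 of the 5 are acute.

4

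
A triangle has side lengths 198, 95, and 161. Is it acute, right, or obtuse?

Compare the square of the longest side to the sum of squares of the other two: 95² + 161² = 34946 < 39204 = 198².

obtuse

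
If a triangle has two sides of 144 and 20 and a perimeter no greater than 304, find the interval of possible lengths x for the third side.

124 < x ≤ 140

Triangle inequality alone gives 124 < x < 164.
The perimeter condition gives x ≤ 304 − 144 − 20 = 140.
Intersecting the two: 124 < x ≤ 140.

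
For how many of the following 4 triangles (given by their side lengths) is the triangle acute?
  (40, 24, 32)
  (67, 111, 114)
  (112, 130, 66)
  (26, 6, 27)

(40,24,32): 24²+32² = 1600 = 40² → right
(67,111,114): 67²+111² = 16810 > 12996 = 114² → acute
(112,130,66): 66²+112² = 16900 = 130² → right
(26,6,27): 6²+26² = 712 < 729 = 27² → obtuse
1 of the 4 is acute.

1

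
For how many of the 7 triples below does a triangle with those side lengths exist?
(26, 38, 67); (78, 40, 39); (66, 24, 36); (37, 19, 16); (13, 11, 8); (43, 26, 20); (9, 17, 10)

4

(26,38,67): 26+38 ≤ 67 → not valid
(39,40,78): 39+40 > 78 → valid
(24,36,66): 24+36 ≤ 66 → not valid
(16,19,37): 16+19 ≤ 37 → not valid
(8,11,13): 8+11 > 13 → valid
(20,26,43): 20+26 > 43 → valid
(9,10,17): 9+10 > 17 → valid
4 of the 7 triples form a triangle.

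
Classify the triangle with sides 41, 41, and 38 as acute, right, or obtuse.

acute

Compare the square of the longest side to the sum of squares of the other two: 38² + 41² = 3125 > 1681 = 41².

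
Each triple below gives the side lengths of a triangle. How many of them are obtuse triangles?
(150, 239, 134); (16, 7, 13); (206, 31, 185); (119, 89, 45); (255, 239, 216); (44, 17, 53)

(150,239,134): 134²+150² = 40456 < 57121 = 239² → obtuse
(16,7,13): 7²+13² = 218 < 256 = 16² → obtuse
(206,31,185): 31²+185² = 35186 < 42436 = 206² → obtuse
(119,89,45): 45²+89² = 9946 < 14161 = 119² → obtuse
(255,239,216): 216²+239² = 103777 > 65025 = 255² → acute
(44,17,53): 17²+44² = 2225 < 2809 = 53² → obtuse
5 of the 6 are obtuse.

5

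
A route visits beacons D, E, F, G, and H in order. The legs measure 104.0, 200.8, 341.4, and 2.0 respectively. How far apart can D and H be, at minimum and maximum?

The maximum is all hops collinear in one direction: 104.0 + 200.8 + 341.4 + 2.0 = 648.2.
The longest hop is 341.4; the others sum to 306.8. Folding the others back against it leaves at least 341.4 − 306.8 = 34.6.

34.6 ≤ DH ≤ 648.2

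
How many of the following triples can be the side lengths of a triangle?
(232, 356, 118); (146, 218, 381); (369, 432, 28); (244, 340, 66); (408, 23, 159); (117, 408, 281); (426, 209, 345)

1

(118,232,356): 118+232 ≤ 356 → not valid
(146,218,381): 146+218 ≤ 381 → not valid
(28,369,432): 28+369 ≤ 432 → not valid
(66,244,340): 66+244 ≤ 340 → not valid
(23,159,408): 23+159 ≤ 408 → not valid
(117,281,408): 117+281 ≤ 408 → not valid
(209,345,426): 209+345 > 426 → valid
1 of the 7 triples forms a triangle.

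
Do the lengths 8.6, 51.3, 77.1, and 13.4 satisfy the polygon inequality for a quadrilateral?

For a quadrilateral, each side must be shorter than the sum of the others.
Here the longest side is 77.1, but the remaining 3 sides sum to only 73.3.

No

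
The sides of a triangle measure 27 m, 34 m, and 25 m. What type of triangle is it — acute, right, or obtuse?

Compare the square of the longest side to the sum of squares of the other two: 25² + 27² = 1354 > 1156 = 34².

acute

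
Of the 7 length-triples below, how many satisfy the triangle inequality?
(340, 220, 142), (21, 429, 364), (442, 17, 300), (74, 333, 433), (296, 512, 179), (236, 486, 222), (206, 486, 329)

2

(142,220,340): 142+220 > 340 → valid
(21,364,429): 21+364 ≤ 429 → not valid
(17,300,442): 17+300 ≤ 442 → not valid
(74,333,433): 74+333 ≤ 433 → not valid
(179,296,512): 179+296 ≤ 512 → not valid
(222,236,486): 222+236 ≤ 486 → not valid
(206,329,486): 206+329 > 486 → valid
2 of the 7 triples form a triangle.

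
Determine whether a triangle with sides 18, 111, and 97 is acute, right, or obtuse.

Compare the square of the longest side to the sum of squares of the other two: 18² + 97² = 9733 < 12321 = 111².

obtuse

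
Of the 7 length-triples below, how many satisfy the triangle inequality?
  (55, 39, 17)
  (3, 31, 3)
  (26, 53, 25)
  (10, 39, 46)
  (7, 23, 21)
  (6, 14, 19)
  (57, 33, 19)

(17,39,55): 17+39 > 55 → valid
(3,3,31): 3+3 ≤ 31 → not valid
(25,26,53): 25+26 ≤ 53 → not valid
(10,39,46): 10+39 > 46 → valid
(7,21,23): 7+21 > 23 → valid
(6,14,19): 6+14 > 19 → valid
(19,33,57): 19+33 ≤ 57 → not valid
4 of the 7 triples form a triangle.

4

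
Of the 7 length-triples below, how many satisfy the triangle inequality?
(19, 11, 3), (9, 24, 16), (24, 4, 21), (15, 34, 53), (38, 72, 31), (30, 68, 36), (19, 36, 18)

(3,11,19): 3+11 ≤ 19 → not valid
(9,16,24): 9+16 > 24 → valid
(4,21,24): 4+21 > 24 → valid
(15,34,53): 15+34 ≤ 53 → not valid
(31,38,72): 31+38 ≤ 72 → not valid
(30,36,68): 30+36 ≤ 68 → not valid
(18,19,36): 18+19 > 36 → valid
3 of the 7 triples form a triangle.

3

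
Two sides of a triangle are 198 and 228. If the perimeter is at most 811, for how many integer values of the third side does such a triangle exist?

355

Triangle inequality: 30 < x < 426. Perimeter ≤ 811 gives x ≤ 811 − 198 − 228 = 385.
So 30 < x ≤ 385; integers 31 through 385: 355 values.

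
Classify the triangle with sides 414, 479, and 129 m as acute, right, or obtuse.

obtuse

Compare the square of the longest side to the sum of squares of the other two: 129² + 414² = 188037 < 229441 = 479².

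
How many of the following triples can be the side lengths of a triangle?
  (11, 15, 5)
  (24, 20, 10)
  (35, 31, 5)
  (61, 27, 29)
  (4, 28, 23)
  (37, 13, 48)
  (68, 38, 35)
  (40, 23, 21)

(5,11,15): 5+11 > 15 → valid
(10,20,24): 10+20 > 24 → valid
(5,31,35): 5+31 > 35 → valid
(27,29,61): 27+29 ≤ 61 → not valid
(4,23,28): 4+23 ≤ 28 → not valid
(13,37,48): 13+37 > 48 → valid
(35,38,68): 35+38 > 68 → valid
(21,23,40): 21+23 > 40 → valid
6 of the 8 triples form a triangle.

6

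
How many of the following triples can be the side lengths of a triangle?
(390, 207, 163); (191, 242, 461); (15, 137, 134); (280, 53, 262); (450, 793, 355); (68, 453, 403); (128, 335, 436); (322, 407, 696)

(163,207,390): 163+207 ≤ 390 → not valid
(191,242,461): 191+242 ≤ 461 → not valid
(15,134,137): 15+134 > 137 → valid
(53,262,280): 53+262 > 280 → valid
(355,450,793): 355+450 > 793 → valid
(68,403,453): 68+403 > 453 → valid
(128,335,436): 128+335 > 436 → valid
(322,407,696): 322+407 > 696 → valid
6 of the 8 triples form a triangle.

6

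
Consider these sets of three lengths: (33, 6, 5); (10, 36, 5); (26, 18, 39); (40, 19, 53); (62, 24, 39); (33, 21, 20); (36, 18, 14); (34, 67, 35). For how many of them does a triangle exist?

5

(5,6,33): 5+6 ≤ 33 → not valid
(5,10,36): 5+10 ≤ 36 → not valid
(18,26,39): 18+26 > 39 → valid
(19,40,53): 19+40 > 53 → valid
(24,39,62): 24+39 > 62 → valid
(20,21,33): 20+21 > 33 → valid
(14,18,36): 14+18 ≤ 36 → not valid
(34,35,67): 34+35 > 67 → valid
5 of the 8 triples form a triangle.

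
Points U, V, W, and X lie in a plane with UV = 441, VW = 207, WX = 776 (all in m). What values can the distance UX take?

128 ≤ UX ≤ 1424 m

The maximum is all hops collinear in one direction: 441 + 207 + 776 = 1424.
The longest hop is 776; the others sum to 648. Folding the others back against it leaves at least 776 − 648 = 128.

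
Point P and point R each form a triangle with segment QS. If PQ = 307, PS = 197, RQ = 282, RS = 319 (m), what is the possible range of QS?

From triangle PQS: |307 − 197| < QS < 307 + 197, i.e. 110 < QS < 504.
From triangle RQS: 37 < QS < 601.
Both must hold, so QS lies in the intersection.

110 < QS < 504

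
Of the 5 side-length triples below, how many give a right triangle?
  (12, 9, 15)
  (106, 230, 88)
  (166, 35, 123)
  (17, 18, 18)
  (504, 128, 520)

(12,9,15): 9²+12² = 225 = 15² → right
(106,230,88): 88+106 ≤ 230, not a triangle
(166,35,123): 35+123 ≤ 166, not a triangle
(17,18,18): 17²+18² = 613 > 324 = 18² → acute
(504,128,520): 128²+504² = 270400 = 520² → right
2 of the 5 are right.

2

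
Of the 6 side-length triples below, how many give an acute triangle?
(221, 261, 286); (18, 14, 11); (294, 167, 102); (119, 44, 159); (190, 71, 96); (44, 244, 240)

(221,261,286): 221²+261² = 116962 > 81796 = 286² → acute
(18,14,11): 11²+14² = 317 < 324 = 18² → obtuse
(294,167,102): 102+167 ≤ 294, not a triangle
(119,44,159): 44²+119² = 16097 < 25281 = 159² → obtuse
(190,71,96): 71+96 ≤ 190, not a triangle
(44,244,240): 44²+240² = 59536 = 244² → right
1 of the 6 is acute.

1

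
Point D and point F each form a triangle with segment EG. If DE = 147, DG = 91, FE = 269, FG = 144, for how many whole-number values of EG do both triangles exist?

From triangle DEG: 56 < EG < 238.
From triangle FEG: 125 < EG < 413.
Intersection: 125 < EG < 238, so integers 126 through 237: 112 values.

112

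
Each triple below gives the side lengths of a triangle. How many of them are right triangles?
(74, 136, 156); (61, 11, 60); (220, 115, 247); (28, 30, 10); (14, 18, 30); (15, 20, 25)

2

(74,136,156): 74²+136² = 23972 < 24336 = 156² → obtuse
(61,11,60): 11²+60² = 3721 = 61² → right
(220,115,247): 115²+220² = 61625 > 61009 = 247² → acute
(28,30,10): 10²+28² = 884 < 900 = 30² → obtuse
(14,18,30): 14²+18² = 520 < 900 = 30² → obtuse
(15,20,25): 15²+20² = 625 = 25² → right
2 of the 6 are right.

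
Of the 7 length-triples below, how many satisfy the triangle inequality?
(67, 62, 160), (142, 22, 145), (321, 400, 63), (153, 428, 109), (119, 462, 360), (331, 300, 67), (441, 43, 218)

3

(62,67,160): 62+67 ≤ 160 → not valid
(22,142,145): 22+142 > 145 → valid
(63,321,400): 63+321 ≤ 400 → not valid
(109,153,428): 109+153 ≤ 428 → not valid
(119,360,462): 119+360 > 462 → valid
(67,300,331): 67+300 > 331 → valid
(43,218,441): 43+218 ≤ 441 → not valid
3 of the 7 triples form a triangle.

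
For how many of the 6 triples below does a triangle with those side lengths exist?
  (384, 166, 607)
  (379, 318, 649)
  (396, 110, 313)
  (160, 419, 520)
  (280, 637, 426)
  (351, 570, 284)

(166,384,607): 166+384 ≤ 607 → not valid
(318,379,649): 318+379 > 649 → valid
(110,313,396): 110+313 > 396 → valid
(160,419,520): 160+419 > 520 → valid
(280,426,637): 280+426 > 637 → valid
(284,351,570): 284+351 > 570 → valid
5 of the 6 triples form a triangle.

5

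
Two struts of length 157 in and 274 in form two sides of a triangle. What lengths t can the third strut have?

By the triangle inequality, t must be less than 157 + 274 = 431 and greater than |157 − 274| = 117.

117 < t < 431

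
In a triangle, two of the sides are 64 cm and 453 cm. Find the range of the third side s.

389 < s < 517

By the triangle inequality, s must be less than 64 + 453 = 517 and greater than |64 − 453| = 389.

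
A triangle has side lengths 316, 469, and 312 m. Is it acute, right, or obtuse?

Compare the square of the longest side to the sum of squares of the other two: 312² + 316² = 197200 < 219961 = 469².

obtuse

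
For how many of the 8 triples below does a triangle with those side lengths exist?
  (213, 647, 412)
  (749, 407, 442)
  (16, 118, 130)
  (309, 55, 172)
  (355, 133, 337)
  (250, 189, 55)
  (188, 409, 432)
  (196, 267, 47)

4

(213,412,647): 213+412 ≤ 647 → not valid
(407,442,749): 407+442 > 749 → valid
(16,118,130): 16+118 > 130 → valid
(55,172,309): 55+172 ≤ 309 → not valid
(133,337,355): 133+337 > 355 → valid
(55,189,250): 55+189 ≤ 250 → not valid
(188,409,432): 188+409 > 432 → valid
(47,196,267): 47+196 ≤ 267 → not valid
4 of the 8 triples form a triangle.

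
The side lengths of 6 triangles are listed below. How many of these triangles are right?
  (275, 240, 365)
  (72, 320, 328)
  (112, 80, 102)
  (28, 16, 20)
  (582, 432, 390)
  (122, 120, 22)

(275,240,365): 240²+275² = 133225 = 365² → right
(72,320,328): 72²+320² = 107584 = 328² → right
(112,80,102): 80²+102² = 16804 > 12544 = 112² → acute
(28,16,20): 16²+20² = 656 < 784 = 28² → obtuse
(582,432,390): 390²+432² = 338724 = 582² → right
(122,120,22): 22²+120² = 14884 = 122² → right
4 of the 6 are right.

4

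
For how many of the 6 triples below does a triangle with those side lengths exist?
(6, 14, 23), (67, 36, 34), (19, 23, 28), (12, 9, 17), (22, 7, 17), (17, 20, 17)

(6,14,23): 6+14 ≤ 23 → not valid
(34,36,67): 34+36 > 67 → valid
(19,23,28): 19+23 > 28 → valid
(9,12,17): 9+12 > 17 → valid
(7,17,22): 7+17 > 22 → valid
(17,17,20): 17+17 > 20 → valid
5 of the 6 triples form a triangle.

5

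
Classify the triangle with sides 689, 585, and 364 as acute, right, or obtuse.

Compare the square of the longest side to the sum of squares of the other two: 364² + 585² = 474721 = 689².

right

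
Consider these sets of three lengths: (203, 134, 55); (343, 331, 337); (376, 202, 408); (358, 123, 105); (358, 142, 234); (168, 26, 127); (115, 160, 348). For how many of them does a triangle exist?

(55,134,203): 55+134 ≤ 203 → not valid
(331,337,343): 331+337 > 343 → valid
(202,376,408): 202+376 > 408 → valid
(105,123,358): 105+123 ≤ 358 → not valid
(142,234,358): 142+234 > 358 → valid
(26,127,168): 26+127 ≤ 168 → not valid
(115,160,348): 115+160 ≤ 348 → not valid
3 of the 7 triples form a triangle.

3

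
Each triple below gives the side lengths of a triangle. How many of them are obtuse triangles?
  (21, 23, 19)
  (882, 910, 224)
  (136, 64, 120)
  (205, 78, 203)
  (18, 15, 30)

1

(21,23,19): 19²+21² = 802 > 529 = 23² → acute
(882,910,224): 224²+882² = 828100 = 910² → right
(136,64,120): 64²+120² = 18496 = 136² → right
(205,78,203): 78²+203² = 47293 > 42025 = 205² → acute
(18,15,30): 15²+18² = 549 < 900 = 30² → obtuse
1 of the 5 is obtuse.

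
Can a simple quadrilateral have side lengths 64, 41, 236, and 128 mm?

No

For a quadrilateral, each side must be shorter than the sum of the others.
Here the longest side is 236, but the remaining 3 sides sum to only 233.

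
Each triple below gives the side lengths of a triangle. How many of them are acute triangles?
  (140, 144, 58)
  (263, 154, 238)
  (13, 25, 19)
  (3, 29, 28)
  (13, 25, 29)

2

(140,144,58): 58²+140² = 22964 > 20736 = 144² → acute
(263,154,238): 154²+238² = 80360 > 69169 = 263² → acute
(13,25,19): 13²+19² = 530 < 625 = 25² → obtuse
(3,29,28): 3²+28² = 793 < 841 = 29² → obtuse
(13,25,29): 13²+25² = 794 < 841 = 29² → obtuse
2 of the 5 are acute.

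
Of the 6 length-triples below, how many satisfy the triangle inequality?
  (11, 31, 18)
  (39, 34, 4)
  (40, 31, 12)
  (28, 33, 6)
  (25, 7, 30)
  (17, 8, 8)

(11,18,31): 11+18 ≤ 31 → not valid
(4,34,39): 4+34 ≤ 39 → not valid
(12,31,40): 12+31 > 40 → valid
(6,28,33): 6+28 > 33 → valid
(7,25,30): 7+25 > 30 → valid
(8,8,17): 8+8 ≤ 17 → not valid
3 of the 6 triples form a triangle.

3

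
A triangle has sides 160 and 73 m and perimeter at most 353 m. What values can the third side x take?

87 < x ≤ 120

Triangle inequality alone gives 87 < x < 233.
The perimeter condition gives x ≤ 353 − 160 − 73 = 120.
Intersecting the two: 87 < x ≤ 120.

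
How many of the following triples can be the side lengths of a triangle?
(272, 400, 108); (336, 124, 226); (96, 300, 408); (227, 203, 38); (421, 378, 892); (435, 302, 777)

(108,272,400): 108+272 ≤ 400 → not valid
(124,226,336): 124+226 > 336 → valid
(96,300,408): 96+300 ≤ 408 → not valid
(38,203,227): 38+203 > 227 → valid
(378,421,892): 378+421 ≤ 892 → not valid
(302,435,777): 302+435 ≤ 777 → not valid
2 of the 6 triples form a triangle.

2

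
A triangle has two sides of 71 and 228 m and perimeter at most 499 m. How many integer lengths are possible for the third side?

Triangle inequality: 157 < x < 299. Perimeter ≤ 499 gives x ≤ 499 − 71 − 228 = 200.
So 157 < x ≤ 200; integers 158 through 200: 43 values.

43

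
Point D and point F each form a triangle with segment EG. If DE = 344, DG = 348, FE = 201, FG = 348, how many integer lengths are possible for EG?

From triangle DEG: 4 < EG < 692.
From triangle FEG: 147 < EG < 549.
Intersection: 147 < EG < 549, so integers 148 through 548: 401 values.

401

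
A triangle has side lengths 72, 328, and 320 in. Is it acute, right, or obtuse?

Compare the square of the longest side to the sum of squares of the other two: 72² + 320² = 107584 = 328².

right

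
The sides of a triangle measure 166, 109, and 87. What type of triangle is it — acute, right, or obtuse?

Compare the square of the longest side to the sum of squares of the other two: 87² + 109² = 19450 < 27556 = 166².

obtuse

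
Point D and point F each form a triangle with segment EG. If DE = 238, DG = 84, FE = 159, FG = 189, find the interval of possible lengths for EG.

154 < EG < 322

From triangle DEG: |238 − 84| < EG < 238 + 84, i.e. 154 < EG < 322.
From triangle FEG: 30 < EG < 348.
Both must hold, so EG lies in the intersection.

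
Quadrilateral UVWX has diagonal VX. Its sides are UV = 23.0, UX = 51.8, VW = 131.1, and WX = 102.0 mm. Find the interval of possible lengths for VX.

29.1 < VX < 74.8

From triangle UVX: |23.0 − 51.8| < VX < 23.0 + 51.8, i.e. 28.8 < VX < 74.8.
From triangle WVX: 29.1 < VX < 233.1.
Both must hold, so VX lies in the intersection.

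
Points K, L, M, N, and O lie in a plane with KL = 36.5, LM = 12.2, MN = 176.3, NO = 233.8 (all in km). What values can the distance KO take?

The maximum is all hops collinear in one direction: 36.5 + 12.2 + 176.3 + 233.8 = 458.8.
The longest hop is 233.8; the others sum to 225.0. Folding the others back against it leaves at least 233.8 − 225.0 = 8.8.

8.8 ≤ KO ≤ 458.8 km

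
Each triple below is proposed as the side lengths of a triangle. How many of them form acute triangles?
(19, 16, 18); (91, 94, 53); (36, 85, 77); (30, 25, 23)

(19,16,18): 16²+18² = 580 > 361 = 19² → acute
(91,94,53): 53²+91² = 11090 > 8836 = 94² → acute
(36,85,77): 36²+77² = 7225 = 85² → right
(30,25,23): 23²+25² = 1154 > 900 = 30² → acute
3 of the 4 are acute.

3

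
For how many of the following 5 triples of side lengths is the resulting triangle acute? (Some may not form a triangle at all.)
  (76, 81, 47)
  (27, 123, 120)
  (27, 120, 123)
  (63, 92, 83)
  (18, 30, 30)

3

(76,81,47): 47²+76² = 7985 > 6561 = 81² → acute
(27,123,120): 27²+120² = 15129 = 123² → right
(27,120,123): 27²+120² = 15129 = 123² → right
(63,92,83): 63²+83² = 10858 > 8464 = 92² → acute
(18,30,30): 18²+30² = 1224 > 900 = 30² → acute
3 of the 5 are acute.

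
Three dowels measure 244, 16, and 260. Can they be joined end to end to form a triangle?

No

The two shorter sides sum to 260, exactly equal to the longest side 260.
That gives only a degenerate (flat) triangle — the inequality must be strict.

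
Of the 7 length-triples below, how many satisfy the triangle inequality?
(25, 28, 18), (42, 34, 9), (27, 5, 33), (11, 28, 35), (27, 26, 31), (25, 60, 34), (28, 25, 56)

(18,25,28): 18+25 > 28 → valid
(9,34,42): 9+34 > 42 → valid
(5,27,33): 5+27 ≤ 33 → not valid
(11,28,35): 11+28 > 35 → valid
(26,27,31): 26+27 > 31 → valid
(25,34,60): 25+34 ≤ 60 → not valid
(25,28,56): 25+28 ≤ 56 → not valid
4 of the 7 triples form a triangle.

4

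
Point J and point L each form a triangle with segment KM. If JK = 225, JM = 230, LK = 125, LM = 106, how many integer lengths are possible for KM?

From triangle JKM: 5 < KM < 455.
From triangle LKM: 19 < KM < 231.
Intersection: 19 < KM < 231, so integers 20 through 230: 211 values.

211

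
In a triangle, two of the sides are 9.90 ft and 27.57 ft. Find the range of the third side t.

By the triangle inequality, t must be less than 9.90 + 27.57 = 37.47 and greater than |9.90 − 27.57| = 17.67.

17.67 < t < 37.47 (ft)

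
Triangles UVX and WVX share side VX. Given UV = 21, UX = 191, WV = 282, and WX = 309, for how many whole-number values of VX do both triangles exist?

41

From triangle UVX: 170 < VX < 212.
From triangle WVX: 27 < VX < 591.
Intersection: 170 < VX < 212, so integers 171 through 211: 41 values.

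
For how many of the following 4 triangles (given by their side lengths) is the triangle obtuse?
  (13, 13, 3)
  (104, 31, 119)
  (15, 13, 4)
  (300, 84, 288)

(13,13,3): 3²+13² = 178 > 169 = 13² → acute
(104,31,119): 31²+104² = 11777 < 14161 = 119² → obtuse
(15,13,4): 4²+13² = 185 < 225 = 15² → obtuse
(300,84,288): 84²+288² = 90000 = 300² → right
2 of the 4 are obtuse.

2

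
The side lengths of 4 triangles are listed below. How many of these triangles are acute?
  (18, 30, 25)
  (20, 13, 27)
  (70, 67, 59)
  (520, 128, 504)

2

(18,30,25): 18²+25² = 949 > 900 = 30² → acute
(20,13,27): 13²+20² = 569 < 729 = 27² → obtuse
(70,67,59): 59²+67² = 7970 > 4900 = 70² → acute
(520,128,504): 128²+504² = 270400 = 520² → right
2 of the 4 are acute.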